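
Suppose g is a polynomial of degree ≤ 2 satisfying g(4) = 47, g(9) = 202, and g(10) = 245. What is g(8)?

Using the Lagrange interpolation formula with nodes 4, 9, 10:
  L_0(x) = (x - 9)(x - 10) / 30
  L_1(x) = (x - 4)(x - 10) / -5
  L_2(x) = (x - 4)(x - 9) / 6
Then g(x) = 47·L_0(x) + 202·L_1(x) + 245·L_2(x).
Expanding and collecting terms gives g(x) = 2x² + 5x - 5.
Evaluating at x = 8: g(8) = 163.

163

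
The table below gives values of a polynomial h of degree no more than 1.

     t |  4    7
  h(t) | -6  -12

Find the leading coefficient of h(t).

Write h(t) = at + b. Substituting each data point gives a linear system:
  4a + b = -6
  7a + b = -12
Solving the system yields a = -2, b = 2.
So h(t) = -2t + 2.
The leading coefficient is -2.

-2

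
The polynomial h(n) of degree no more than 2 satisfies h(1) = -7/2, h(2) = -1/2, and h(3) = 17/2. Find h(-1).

Write h(n) = an^2 + bn + c. Substituting each data point gives a linear system:
  a + b + c = -7/2
  4a + 2b + c = -1/2
  9a + 3b + c = 17/2
Solving the system yields a = 3, b = -6, c = -1/2.
So h(n) = 3n^2 - 6n - 1/2.
Then h(-1) = 17/2.

17/2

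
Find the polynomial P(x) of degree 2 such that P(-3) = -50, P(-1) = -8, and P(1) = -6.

Write P(x) = ax^2 + bx + c. Substituting each data point gives a linear system:
  9a - 3b + c = -50
  a - b + c = -8
  a + b + c = -6
Solving the system yields a = -5, b = 1, c = -2.
So P(x) = -5x^2 + x - 2.
Check: P(-3) = -50. ✓

P(x) = -5x^2 + x - 2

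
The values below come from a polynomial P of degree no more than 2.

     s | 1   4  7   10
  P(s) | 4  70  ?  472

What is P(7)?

226

On equispaced nodes a degree-2 polynomial has vanishing third forward difference, so
  - P(1) + 3·P(4) - 3·P(7) + P(10) = 0.
Substituting the known values and solving for P(7):
  -3·P(7) = -678
  P(7) = 226.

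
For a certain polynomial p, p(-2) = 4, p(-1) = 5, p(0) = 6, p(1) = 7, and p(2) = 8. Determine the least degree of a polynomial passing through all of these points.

Forward differences of the values at s = -2, -1, 0, 1, 2:
  p  : 4  5  6  7  8
  Δ  : 1  1  1  1
  Δ^2: 0  0  0
  Δ^3: 0  0
  Δ^4: 0
The first differences are constant (1) and nonzero, while all higher differences vanish, so the minimal degree is 1.

1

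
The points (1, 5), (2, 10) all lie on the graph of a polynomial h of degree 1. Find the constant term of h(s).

0

Write h(s) = as + b. Substituting each data point gives a linear system:
  a + b = 5
  2a + b = 10
Solving the system yields a = 5, b = 0.
So h(s) = 5s.
The constant term is 0.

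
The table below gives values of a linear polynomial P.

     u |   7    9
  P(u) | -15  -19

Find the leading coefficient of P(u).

Write P(u) = au + b. Substituting each data point gives a linear system:
  7a + b = -15
  9a + b = -19
Solving the system yields a = -2, b = -1.
So P(u) = -2u - 1.
The leading coefficient is -2.

-2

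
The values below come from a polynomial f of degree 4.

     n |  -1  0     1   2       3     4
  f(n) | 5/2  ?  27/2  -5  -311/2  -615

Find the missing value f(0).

5

On equispaced nodes a degree-4 polynomial has vanishing fifth forward difference, so
  - f(-1) + 5·f(0) - 10·f(1) + 10·f(2) - 5·f(3) + f(4) = 0.
Substituting the known values and solving for f(0):
  5·f(0) = 25
  f(0) = 5.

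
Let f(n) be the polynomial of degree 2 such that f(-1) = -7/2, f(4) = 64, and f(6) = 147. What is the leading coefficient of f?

Write f(n) = an^2 + bn + c. Substituting each data point gives a linear system:
  a - b + c = -7/2
  16a + 4b + c = 64
  36a + 6b + c = 147
Solving the system yields a = 4, b = 3/2, c = -6.
So f(n) = 4n² + (3/2)n - 6.
The leading coefficient is 4.

4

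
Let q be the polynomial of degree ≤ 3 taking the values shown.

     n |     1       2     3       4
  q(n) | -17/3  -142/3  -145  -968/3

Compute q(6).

Using the Lagrange interpolation formula with nodes 1, 2, 3, 4:
  L_0(n) = (n - 2)(n - 3)(n - 4) / -6
  L_1(n) = (n - 1)(n - 3)(n - 4) / 2
  L_2(n) = (n - 1)(n - 2)(n - 4) / -2
  L_3(n) = (n - 1)(n - 2)(n - 3) / 6
Then q(n) = -17/3·L_0(n) - 142/3·L_1(n) - 145·L_2(n) - 968/3·L_3(n).
Expanding and collecting terms gives q(n) = -4n³ - 4n² - (5/3)n + 4.
Evaluating at n = 6: q(6) = -1014.

-1014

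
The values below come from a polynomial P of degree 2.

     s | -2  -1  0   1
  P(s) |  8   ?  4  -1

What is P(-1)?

The 3 known points determine the degree-2 polynomial uniquely.
Write P(s) = as^2 + bs + c. Substituting each data point gives a linear system:
  4a - 2b + c = 8
  c = 4
  a + b + c = -1
Solving the system yields a = -1, b = -4, c = 4.
So P(s) = -s² - 4s + 4.
Then P(-1) = 7.

7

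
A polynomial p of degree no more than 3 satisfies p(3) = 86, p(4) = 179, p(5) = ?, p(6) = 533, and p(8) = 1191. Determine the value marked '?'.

324

The 4 known points determine the degree-3 polynomial uniquely.
Write p(u) = au^3 + bu^2 + cu + d. Substituting each data point gives a linear system:
  27a + 9b + 3c + d = 86
  64a + 16b + 4c + d = 179
  216a + 36b + 6c + d = 533
  512a + 64b + 8c + d = 1191
Solving the system yields a = 2, b = 2, c = 5, d = -1.
So p(u) = 2u^3 + 2u^2 + 5u - 1.
Then p(5) = 324.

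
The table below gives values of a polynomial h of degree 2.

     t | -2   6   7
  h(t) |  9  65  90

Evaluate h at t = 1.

Using the Lagrange interpolation formula with nodes -2, 6, 7:
  L_0(t) = (t - 6)(t - 7) / 72
  L_1(t) = (t + 2)(t - 7) / -8
  L_2(t) = (t + 2)(t - 6) / 9
Then h(t) = 9·L_0(t) + 65·L_1(t) + 90·L_2(t).
Expanding and collecting terms gives h(t) = 2t^2 - t - 1.
Evaluating at t = 1: h(1) = 0.

0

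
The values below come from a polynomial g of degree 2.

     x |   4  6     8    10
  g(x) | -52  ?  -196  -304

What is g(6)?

On equispaced nodes a degree-2 polynomial has vanishing third forward difference, so
  - g(4) + 3·g(6) - 3·g(8) + g(10) = 0.
Substituting the known values and solving for g(6):
  3·g(6) = -336
  g(6) = -112.

-112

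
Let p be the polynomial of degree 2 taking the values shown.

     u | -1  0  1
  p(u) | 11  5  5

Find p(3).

Forward differences of the values at u = -1, 0, 1:
  p  : 11  5  5
  Δ  : -6  0
  Δ^2: 6
The second differences are constant, confirming degree 2.
Interpolating (Newton forward form) and evaluating at u = 3 gives p(3) = 23.

23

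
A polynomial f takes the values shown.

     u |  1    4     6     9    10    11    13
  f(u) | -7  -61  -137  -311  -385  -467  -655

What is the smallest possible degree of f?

2

Divided differences on the nodes 1, 4, 6, 9, 10, 11, 13:
  order 0: -7  -61  -137  -311  -385  -467  -655
  order 1: -18  -38  -58  -74  -82  -94
  order 2: -4  -4  -4  -4  -4
  order 3: 0  0  0  0
  order 4: 0  0  0
  order 5: 0  0
  order 6: 0
The order-2 divided differences are all -4 (nonzero) and every higher order vanishes, so the data lies on a polynomial of degree exactly 2.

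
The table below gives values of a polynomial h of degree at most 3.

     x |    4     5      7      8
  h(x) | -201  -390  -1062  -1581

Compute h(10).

-3075

Write h(x) = ax^3 + bx^2 + cx + d. Substituting each data point gives a linear system:
  64a + 16b + 4c + d = -201
  125a + 25b + 5c + d = -390
  343a + 49b + 7c + d = -1062
  512a + 64b + 8c + d = -1581
Solving the system yields a = -3, b = -1, c = 3, d = -5.
So h(x) = -3x³ - x² + 3x - 5.
Then h(10) = -3075.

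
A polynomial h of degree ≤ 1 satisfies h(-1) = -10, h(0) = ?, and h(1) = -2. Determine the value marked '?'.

-6

The 2 known points determine the degree-1 polynomial uniquely.
Write h(s) = as + b. Substituting each data point gives a linear system:
  -a + b = -10
  a + b = -2
Solving the system yields a = 4, b = -6.
So h(s) = 4s - 6.
Then h(0) = -6.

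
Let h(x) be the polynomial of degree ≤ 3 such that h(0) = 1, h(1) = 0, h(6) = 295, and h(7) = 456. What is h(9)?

Using the Lagrange interpolation formula with nodes 0, 1, 6, 7:
  L_0(x) = (x - 1)(x - 6)(x - 7) / -42
  L_1(x) = x(x - 6)(x - 7) / 30
  L_2(x) = x(x - 1)(x - 7) / -30
  L_3(x) = x(x - 1)(x - 6) / 42
Then h(x) = 1·L_0(x) + 0·L_1(x) + 295·L_2(x) + 456·L_3(x).
Expanding and collecting terms gives h(x) = x^3 + 3x^2 - 5x + 1.
Evaluating at x = 9: h(9) = 928.

928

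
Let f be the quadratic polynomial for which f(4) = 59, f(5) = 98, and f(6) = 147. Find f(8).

275

Using the Lagrange interpolation formula with nodes 4, 5, 6:
  L_0(t) = (t - 5)(t - 6) / 2
  L_1(t) = (t - 4)(t - 6) / -1
  L_2(t) = (t - 4)(t - 5) / 2
Then f(t) = 59·L_0(t) + 98·L_1(t) + 147·L_2(t).
Expanding and collecting terms gives f(t) = 5t^2 - 6t + 3.
Evaluating at t = 8: f(8) = 275.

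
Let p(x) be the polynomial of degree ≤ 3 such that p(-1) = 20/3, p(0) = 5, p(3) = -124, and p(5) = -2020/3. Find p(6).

-1195

Using the Lagrange interpolation formula with nodes -1, 0, 3, 5:
  L_0(x) = x(x - 3)(x - 5) / -24
  L_1(x) = (x + 1)(x - 3)(x - 5) / 15
  L_2(x) = (x + 1)x(x - 5) / -24
  L_3(x) = (x + 1)x(x - 3) / 60
Then p(x) = 20/3·L_0(x) + 5·L_1(x) - 124·L_2(x) - 2020/3·L_3(x).
Expanding and collecting terms gives p(x) = -6x^3 + (5/3)x^2 + 6x + 5.
Evaluating at x = 6: p(6) = -1195.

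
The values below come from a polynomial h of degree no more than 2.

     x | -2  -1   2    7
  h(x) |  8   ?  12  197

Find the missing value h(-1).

-3

The 3 known points determine the degree-2 polynomial uniquely.
Write h(x) = ax^2 + bx + c. Substituting each data point gives a linear system:
  4a - 2b + c = 8
  4a + 2b + c = 12
  49a + 7b + c = 197
Solving the system yields a = 4, b = 1, c = -6.
So h(x) = 4x^2 + x - 6.
Then h(-1) = -3.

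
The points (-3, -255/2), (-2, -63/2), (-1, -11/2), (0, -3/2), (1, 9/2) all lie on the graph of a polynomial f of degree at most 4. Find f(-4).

Forward differences of the values at t = -3, -2, -1, 0, 1:
  f  : -255/2  -63/2  -11/2  -3/2  9/2
  Δ  : 96  26  4  6
  Δ^2: -70  -22  2
  Δ^3: 48  24
  Δ^4: -24
The fourth differences are constant, confirming degree 4.
Interpolating (Newton forward form) and evaluating at t = -4 gives f(-4) = -731/2.

-731/2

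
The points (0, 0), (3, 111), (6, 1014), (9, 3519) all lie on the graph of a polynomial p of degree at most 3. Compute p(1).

-1

Using the Lagrange interpolation formula with nodes 0, 3, 6, 9:
  L_0(s) = (s - 3)(s - 6)(s - 9) / -162
  L_1(s) = s(s - 6)(s - 9) / 54
  L_2(s) = s(s - 3)(s - 9) / -54
  L_3(s) = s(s - 3)(s - 6) / 162
Then p(s) = 0·L_0(s) + 111·L_1(s) + 1014·L_2(s) + 3519·L_3(s).
Expanding and collecting terms gives p(s) = 5s^3 - s^2 - 5s.
Evaluating at s = 1: p(1) = -1.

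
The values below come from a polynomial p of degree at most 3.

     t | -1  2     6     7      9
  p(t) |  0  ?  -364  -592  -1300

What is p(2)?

-12

The 4 known points determine the degree-3 polynomial uniquely.
Write p(t) = at^3 + bt^2 + ct + d. Substituting each data point gives a linear system:
  -a + b - c + d = 0
  216a + 36b + 6c + d = -364
  343a + 49b + 7c + d = -592
  729a + 81b + 9c + d = -1300
Solving the system yields a = -2, b = 2, c = 0, d = -4.
So p(t) = -2t³ + 2t² - 4.
Then p(2) = -12.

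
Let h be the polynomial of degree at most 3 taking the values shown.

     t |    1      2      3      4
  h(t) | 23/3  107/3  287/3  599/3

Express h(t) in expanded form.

h(t) = 2t^3 + 4t^2 + 2t - 1/3

Write h(t) = at^3 + bt^2 + ct + d. Substituting each data point gives a linear system:
  a + b + c + d = 23/3
  8a + 4b + 2c + d = 107/3
  27a + 9b + 3c + d = 287/3
  64a + 16b + 4c + d = 599/3
Solving the system yields a = 2, b = 4, c = 2, d = -1/3.
So h(t) = 2t^3 + 4t^2 + 2t - 1/3.
Check: h(3) = 287/3. ✓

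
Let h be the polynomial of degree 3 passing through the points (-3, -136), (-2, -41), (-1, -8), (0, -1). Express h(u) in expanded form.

Write h(u) = au^3 + bu^2 + cu + d. Substituting each data point gives a linear system:
  -27a + 9b - 3c + d = -136
  -8a + 4b - 2c + d = -41
  -a + b - c + d = -8
  d = -1
Solving the system yields a = 6, b = 5, c = 6, d = -1.
So h(u) = 6u³ + 5u² + 6u - 1.
Check: h(0) = -1. ✓

h(u) = 6u^3 + 5u^2 + 6u - 1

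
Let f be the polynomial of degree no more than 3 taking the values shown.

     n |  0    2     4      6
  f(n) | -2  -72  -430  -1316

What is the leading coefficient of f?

-5

Write f(n) = an^3 + bn^2 + cn + d. Substituting each data point gives a linear system:
  d = -2
  8a + 4b + 2c + d = -72
  64a + 16b + 4c + d = -430
  216a + 36b + 6c + d = -1316
Solving the system yields a = -5, b = -6, c = -3, d = -2.
So f(n) = -5n³ - 6n² - 3n - 2.
The leading coefficient is -5.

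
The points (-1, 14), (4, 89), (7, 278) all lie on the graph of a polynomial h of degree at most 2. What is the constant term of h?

Write h(s) = as^2 + bs + c. Substituting each data point gives a linear system:
  a - b + c = 14
  16a + 4b + c = 89
  49a + 7b + c = 278
Solving the system yields a = 6, b = -3, c = 5.
So h(s) = 6s^2 - 3s + 5.
The constant term is 5.

5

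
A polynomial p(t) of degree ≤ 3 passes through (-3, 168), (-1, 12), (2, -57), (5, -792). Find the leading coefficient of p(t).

Write p(t) = at^3 + bt^2 + ct + d. Substituting each data point gives a linear system:
  -27a + 9b - 3c + d = 168
  -a + b - c + d = 12
  8a + 4b + 2c + d = -57
  125a + 25b + 5c + d = -792
Solving the system yields a = -6, b = -1, c = -4, d = 3.
So p(t) = -6t^3 - t^2 - 4t + 3.
The leading coefficient is -6.

-6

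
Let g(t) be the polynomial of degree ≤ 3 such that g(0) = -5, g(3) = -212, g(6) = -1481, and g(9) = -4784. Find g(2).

Forward differences of the values at t = 0, 3, 6, 9:
  g  : -5  -212  -1481  -4784
  Δ  : -207  -1269  -3303
  Δ^2: -1062  -2034
  Δ^3: -972
The third differences are constant, confirming degree 3.
Interpolating (Newton forward form) and evaluating at t = 2 gives g(2) = -73.

-73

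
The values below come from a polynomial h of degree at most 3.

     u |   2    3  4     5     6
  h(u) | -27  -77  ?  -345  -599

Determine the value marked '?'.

-177

On equispaced nodes a degree-3 polynomial has vanishing fourth forward difference, so
  h(2) - 4·h(3) + 6·h(4) - 4·h(5) + h(6) = 0.
Substituting the known values and solving for h(4):
  6·h(4) = -1062
  h(4) = -177.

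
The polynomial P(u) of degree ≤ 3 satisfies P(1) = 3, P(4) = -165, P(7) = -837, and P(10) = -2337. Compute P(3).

-69

Write P(u) = au^3 + bu^2 + cu + d. Substituting each data point gives a linear system:
  a + b + c + d = 3
  64a + 16b + 4c + d = -165
  343a + 49b + 7c + d = -837
  1000a + 100b + 10c + d = -2337
Solving the system yields a = -2, b = -4, c = 6, d = 3.
So P(u) = -2u^3 - 4u^2 + 6u + 3.
Then P(3) = -69.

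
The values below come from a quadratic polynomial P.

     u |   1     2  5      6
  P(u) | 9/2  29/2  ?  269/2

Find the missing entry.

The 3 known points determine the degree-2 polynomial uniquely.
Write P(u) = au^2 + bu + c. Substituting each data point gives a linear system:
  a + b + c = 9/2
  4a + 2b + c = 29/2
  36a + 6b + c = 269/2
Solving the system yields a = 4, b = -2, c = 5/2.
So P(u) = 4u^2 - 2u + 5/2.
Then P(5) = 185/2.

185/2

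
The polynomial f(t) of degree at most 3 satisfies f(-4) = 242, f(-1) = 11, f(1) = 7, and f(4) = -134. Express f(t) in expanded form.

f(t) = -3t^3 + 3t^2 + t + 6

Write f(t) = at^3 + bt^2 + ct + d. Substituting each data point gives a linear system:
  -64a + 16b - 4c + d = 242
  -a + b - c + d = 11
  a + b + c + d = 7
  64a + 16b + 4c + d = -134
Solving the system yields a = -3, b = 3, c = 1, d = 6.
So f(t) = -3t^3 + 3t^2 + t + 6.
Check: f(4) = -134. ✓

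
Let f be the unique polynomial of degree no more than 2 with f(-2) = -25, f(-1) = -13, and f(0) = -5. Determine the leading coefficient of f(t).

-2

Write f(t) = at^2 + bt + c. Substituting each data point gives a linear system:
  4a - 2b + c = -25
  a - b + c = -13
  c = -5
Solving the system yields a = -2, b = 6, c = -5.
So f(t) = -2t^2 + 6t - 5.
The leading coefficient is -2.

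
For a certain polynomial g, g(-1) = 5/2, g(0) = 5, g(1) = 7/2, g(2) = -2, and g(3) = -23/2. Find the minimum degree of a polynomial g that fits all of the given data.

2

Forward differences of the values at x = -1, 0, 1, 2, 3:
  g  : 5/2  5  7/2  -2  -23/2
  Δ  : 5/2  -3/2  -11/2  -19/2
  Δ^2: -4  -4  -4
  Δ^3: 0  0
  Δ^4: 0
The second differences are constant (-4) and nonzero, while all higher differences vanish, so the minimal degree is 2.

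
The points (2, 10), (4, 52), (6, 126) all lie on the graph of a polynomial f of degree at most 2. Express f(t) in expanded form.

f(t) = 4t^2 - 3t

Write f(t) = at^2 + bt + c. Substituting each data point gives a linear system:
  4a + 2b + c = 10
  16a + 4b + c = 52
  36a + 6b + c = 126
Solving the system yields a = 4, b = -3, c = 0.
So f(t) = 4t² - 3t.
Check: f(2) = 10. ✓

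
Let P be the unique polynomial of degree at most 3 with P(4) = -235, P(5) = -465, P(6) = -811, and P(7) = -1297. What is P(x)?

Using the Lagrange interpolation formula with nodes 4, 5, 6, 7:
  L_0(x) = (x - 5)(x - 6)(x - 7) / -6
  L_1(x) = (x - 4)(x - 6)(x - 7) / 2
  L_2(x) = (x - 4)(x - 5)(x - 7) / -2
  L_3(x) = (x - 4)(x - 5)(x - 6) / 6
Then P(x) = -235·L_0(x) - 465·L_1(x) - 811·L_2(x) - 1297·L_3(x).
Expanding and collecting terms gives P(x) = -4x^3 + 2x^2 - 4x + 5.
Check: P(5) = -465. ✓

P(x) = -4x^3 + 2x^2 - 4x + 5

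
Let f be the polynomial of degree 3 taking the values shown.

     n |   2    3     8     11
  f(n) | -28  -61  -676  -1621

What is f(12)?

-2068

Write f(n) = an^3 + bn^2 + cn + d. Substituting each data point gives a linear system:
  8a + 4b + 2c + d = -28
  27a + 9b + 3c + d = -61
  512a + 64b + 8c + d = -676
  1331a + 121b + 11c + d = -1621
Solving the system yields a = -1, b = -2, c = -4, d = -4.
So f(n) = -n³ - 2n² - 4n - 4.
Then f(12) = -2068.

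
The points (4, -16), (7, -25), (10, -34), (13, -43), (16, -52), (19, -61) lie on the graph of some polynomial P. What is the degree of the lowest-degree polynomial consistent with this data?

Forward differences of the values at x = 4, 7, 10, 13, 16, 19:
  P  : -16  -25  -34  -43  -52  -61
  Δ  : -9  -9  -9  -9  -9
  Δ^2: 0  0  0  0
  Δ^3: 0  0  0
  Δ^4: 0  0
  Δ^5: 0
The first differences are constant (-9) and nonzero, while all higher differences vanish, so the minimal degree is 1.

1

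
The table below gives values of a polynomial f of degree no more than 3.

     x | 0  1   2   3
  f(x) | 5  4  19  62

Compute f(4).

145

Write f(x) = ax^3 + bx^2 + cx + d. Substituting each data point gives a linear system:
  d = 5
  a + b + c + d = 4
  8a + 4b + 2c + d = 19
  27a + 9b + 3c + d = 62
Solving the system yields a = 2, b = 2, c = -5, d = 5.
So f(x) = 2x³ + 2x² - 5x + 5.
Then f(4) = 145.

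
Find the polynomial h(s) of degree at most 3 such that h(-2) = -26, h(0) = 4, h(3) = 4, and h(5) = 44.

h(s) = s^3 - 4s^2 + 3s + 4

Write h(s) = as^3 + bs^2 + cs + d. Substituting each data point gives a linear system:
  -8a + 4b - 2c + d = -26
  d = 4
  27a + 9b + 3c + d = 4
  125a + 25b + 5c + d = 44
Solving the system yields a = 1, b = -4, c = 3, d = 4.
So h(s) = s^3 - 4s^2 + 3s + 4.
Check: h(-2) = -26. ✓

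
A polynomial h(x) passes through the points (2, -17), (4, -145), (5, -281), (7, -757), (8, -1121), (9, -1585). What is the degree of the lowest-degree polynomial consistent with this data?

3

Divided differences on the nodes 2, 4, 5, 7, 8, 9:
  order 0: -17  -145  -281  -757  -1121  -1585
  order 1: -64  -136  -238  -364  -464
  order 2: -24  -34  -42  -50
  order 3: -2  -2  -2
  order 4: 0  0
  order 5: 0
The order-3 divided differences are all -2 (nonzero) and every higher order vanishes, so the data lies on a polynomial of degree exactly 3.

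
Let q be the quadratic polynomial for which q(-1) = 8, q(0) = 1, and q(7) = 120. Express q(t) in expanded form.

Write q(t) = at^2 + bt + c. Substituting each data point gives a linear system:
  a - b + c = 8
  c = 1
  49a + 7b + c = 120
Solving the system yields a = 3, b = -4, c = 1.
So q(t) = 3t² - 4t + 1.
Check: q(0) = 1. ✓

q(t) = 3t^2 - 4t + 1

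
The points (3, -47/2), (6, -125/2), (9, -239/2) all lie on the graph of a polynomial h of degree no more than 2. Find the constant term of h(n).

-5/2

Write h(n) = an^2 + bn + c. Substituting each data point gives a linear system:
  9a + 3b + c = -47/2
  36a + 6b + c = -125/2
  81a + 9b + c = -239/2
Solving the system yields a = -1, b = -4, c = -5/2.
So h(n) = -n² - 4n - 5/2.
The constant term is -5/2.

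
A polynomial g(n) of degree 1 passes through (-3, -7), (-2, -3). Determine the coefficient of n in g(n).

4

Write g(n) = an + b. Substituting each data point gives a linear system:
  -3a + b = -7
  -2a + b = -3
Solving the system yields a = 4, b = 5.
So g(n) = 4n + 5.
The leading coefficient is 4.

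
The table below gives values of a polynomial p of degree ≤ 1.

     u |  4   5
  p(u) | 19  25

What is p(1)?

1

Using the Lagrange interpolation formula with nodes 4, 5:
  L_0(u) = (u - 5) / -1
  L_1(u) = (u - 4) / 1
Then p(u) = 19·L_0(u) + 25·L_1(u).
Expanding and collecting terms gives p(u) = 6u - 5.
Evaluating at u = 1: p(1) = 1.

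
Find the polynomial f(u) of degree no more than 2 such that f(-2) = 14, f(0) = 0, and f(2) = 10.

f(u) = 3u^2 - u

Write f(u) = au^2 + bu + c. Substituting each data point gives a linear system:
  4a - 2b + c = 14
  c = 0
  4a + 2b + c = 10
Solving the system yields a = 3, b = -1, c = 0.
So f(u) = 3u^2 - u.
Check: f(-2) = 14. ✓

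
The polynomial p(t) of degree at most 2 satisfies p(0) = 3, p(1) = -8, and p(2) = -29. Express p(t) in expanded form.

p(t) = -5t^2 - 6t + 3

Write p(t) = at^2 + bt + c. Substituting each data point gives a linear system:
  c = 3
  a + b + c = -8
  4a + 2b + c = -29
Solving the system yields a = -5, b = -6, c = 3.
So p(t) = -5t^2 - 6t + 3.
Check: p(1) = -8. ✓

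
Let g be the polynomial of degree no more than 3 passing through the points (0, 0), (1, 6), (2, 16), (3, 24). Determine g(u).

Write g(u) = au^3 + bu^2 + cu + d. Substituting each data point gives a linear system:
  d = 0
  a + b + c + d = 6
  8a + 4b + 2c + d = 16
  27a + 9b + 3c + d = 24
Solving the system yields a = -1, b = 5, c = 2, d = 0.
So g(u) = -u^3 + 5u^2 + 2u.
Check: g(3) = 24. ✓

g(u) = -u^3 + 5u^2 + 2u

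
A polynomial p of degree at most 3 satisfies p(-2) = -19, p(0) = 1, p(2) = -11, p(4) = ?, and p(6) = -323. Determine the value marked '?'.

-103

On equispaced nodes a degree-3 polynomial has vanishing fourth forward difference, so
  p(-2) - 4·p(0) + 6·p(2) - 4·p(4) + p(6) = 0.
Substituting the known values and solving for p(4):
  -4·p(4) = 412
  p(4) = -103.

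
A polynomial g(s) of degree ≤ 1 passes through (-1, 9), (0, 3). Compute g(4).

Write g(s) = as + b. Substituting each data point gives a linear system:
  -a + b = 9
  b = 3
Solving the system yields a = -6, b = 3.
So g(s) = -6s + 3.
Then g(4) = -21.

-21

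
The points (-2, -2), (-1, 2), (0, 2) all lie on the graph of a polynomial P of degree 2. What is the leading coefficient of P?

-2

Write P(u) = au^2 + bu + c. Substituting each data point gives a linear system:
  4a - 2b + c = -2
  a - b + c = 2
  c = 2
Solving the system yields a = -2, b = -2, c = 2.
So P(u) = -2u² - 2u + 2.
The leading coefficient is -2.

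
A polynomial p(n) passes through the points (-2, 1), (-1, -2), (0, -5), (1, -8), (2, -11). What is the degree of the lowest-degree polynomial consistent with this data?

1

Forward differences of the values at n = -2, -1, 0, 1, 2:
  p  : 1  -2  -5  -8  -11
  Δ  : -3  -3  -3  -3
  Δ^2: 0  0  0
  Δ^3: 0  0
  Δ^4: 0
The first differences are constant (-3) and nonzero, while all higher differences vanish, so the minimal degree is 1.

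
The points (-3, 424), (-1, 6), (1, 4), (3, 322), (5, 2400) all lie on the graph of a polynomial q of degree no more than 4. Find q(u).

q(u) = 4u^4 - 2u^3 + 6u^2 + u - 5

Using the Lagrange interpolation formula with nodes -3, -1, 1, 3, 5:
  L_0(u) = (u + 1)(u - 1)(u - 3)(u - 5) / 384
  L_1(u) = (u + 3)(u - 1)(u - 3)(u - 5) / -96
  L_2(u) = (u + 3)(u + 1)(u - 3)(u - 5) / 64
  L_3(u) = (u + 3)(u + 1)(u - 1)(u - 5) / -96
  L_4(u) = (u + 3)(u + 1)(u - 1)(u - 3) / 384
Then q(u) = 424·L_0(u) + 6·L_1(u) + 4·L_2(u) + 322·L_3(u) + 2400·L_4(u).
Expanding and collecting terms gives q(u) = 4u⁴ - 2u³ + 6u² + u - 5.
Check: q(3) = 322. ✓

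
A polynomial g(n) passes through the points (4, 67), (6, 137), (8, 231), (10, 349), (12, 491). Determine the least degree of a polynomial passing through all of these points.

Forward differences of the values at n = 4, 6, 8, 10, 12:
  g  : 67  137  231  349  491
  Δ  : 70  94  118  142
  Δ^2: 24  24  24
  Δ^3: 0  0
  Δ^4: 0
The second differences are constant (24) and nonzero, while all higher differences vanish, so the minimal degree is 2.

2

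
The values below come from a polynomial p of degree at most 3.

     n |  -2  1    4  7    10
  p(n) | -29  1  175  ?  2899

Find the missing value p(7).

The 4 known points determine the degree-3 polynomial uniquely.
Write p(n) = an^3 + bn^2 + cn + d. Substituting each data point gives a linear system:
  -8a + 4b - 2c + d = -29
  a + b + c + d = 1
  64a + 16b + 4c + d = 175
  1000a + 100b + 10c + d = 2899
Solving the system yields a = 3, b = -1, c = 0, d = -1.
So p(n) = 3n^3 - n^2 - 1.
Then p(7) = 979.

979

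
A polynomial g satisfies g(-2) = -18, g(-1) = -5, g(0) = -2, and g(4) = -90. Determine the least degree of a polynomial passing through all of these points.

Divided differences on the nodes -2, -1, 0, 4:
  order 0: -18  -5  -2  -90
  order 1: 13  3  -22
  order 2: -5  -5
  order 3: 0
The order-2 divided differences are all -5 (nonzero) and every higher order vanishes, so the data lies on a polynomial of degree exactly 2.

2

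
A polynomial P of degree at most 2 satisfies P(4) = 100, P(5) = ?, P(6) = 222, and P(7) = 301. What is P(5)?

155

The 3 known points determine the degree-2 polynomial uniquely.
Write P(u) = au^2 + bu + c. Substituting each data point gives a linear system:
  16a + 4b + c = 100
  36a + 6b + c = 222
  49a + 7b + c = 301
Solving the system yields a = 6, b = 1, c = 0.
So P(u) = 6u² + u.
Then P(5) = 155.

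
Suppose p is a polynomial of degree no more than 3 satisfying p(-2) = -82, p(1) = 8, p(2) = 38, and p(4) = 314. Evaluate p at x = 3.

128

Write p(x) = ax^3 + bx^2 + cx + d. Substituting each data point gives a linear system:
  -8a + 4b - 2c + d = -82
  a + b + c + d = 8
  8a + 4b + 2c + d = 38
  64a + 16b + 4c + d = 314
Solving the system yields a = 6, b = -6, c = 6, d = 2.
So p(x) = 6x^3 - 6x^2 + 6x + 2.
Then p(3) = 128.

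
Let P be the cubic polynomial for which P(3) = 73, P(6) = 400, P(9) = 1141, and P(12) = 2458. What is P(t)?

P(t) = t^3 + 5t^2 + t - 2

Using the Lagrange interpolation formula with nodes 3, 6, 9, 12:
  L_0(t) = (t - 6)(t - 9)(t - 12) / -162
  L_1(t) = (t - 3)(t - 9)(t - 12) / 54
  L_2(t) = (t - 3)(t - 6)(t - 12) / -54
  L_3(t) = (t - 3)(t - 6)(t - 9) / 162
Then P(t) = 73·L_0(t) + 400·L_1(t) + 1141·L_2(t) + 2458·L_3(t).
Expanding and collecting terms gives P(t) = t^3 + 5t^2 + t - 2.
Check: P(9) = 1141. ✓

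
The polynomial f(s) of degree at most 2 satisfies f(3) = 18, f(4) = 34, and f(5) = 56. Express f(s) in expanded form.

Using the Lagrange interpolation formula with nodes 3, 4, 5:
  L_0(s) = (s - 4)(s - 5) / 2
  L_1(s) = (s - 3)(s - 5) / -1
  L_2(s) = (s - 3)(s - 4) / 2
Then f(s) = 18·L_0(s) + 34·L_1(s) + 56·L_2(s).
Expanding and collecting terms gives f(s) = 3s² - 5s + 6.
Check: f(3) = 18. ✓

f(s) = 3s^2 - 5s + 6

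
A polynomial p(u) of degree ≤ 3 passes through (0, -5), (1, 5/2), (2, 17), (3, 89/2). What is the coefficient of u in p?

Write p(u) = au^3 + bu^2 + cu + d. Substituting each data point gives a linear system:
  d = -5
  a + b + c + d = 5/2
  8a + 4b + 2c + d = 17
  27a + 9b + 3c + d = 89/2
Solving the system yields a = 1, b = 1/2, c = 6, d = -5.
So p(u) = u^3 + (1/2)u^2 + 6u - 5.
The coefficient of u is 6.

6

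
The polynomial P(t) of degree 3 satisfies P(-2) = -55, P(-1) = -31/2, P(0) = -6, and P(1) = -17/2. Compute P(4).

92

Forward differences of the values at t = -2, -1, 0, 1:
  P  : -55  -31/2  -6  -17/2
  Δ  : 79/2  19/2  -5/2
  Δ^2: -30  -12
  Δ^3: 18
The third differences are constant, confirming degree 3.
Interpolating (Newton forward form) and evaluating at t = 4 gives P(4) = 92.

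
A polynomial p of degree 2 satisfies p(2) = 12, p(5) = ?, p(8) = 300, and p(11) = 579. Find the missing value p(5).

On equispaced nodes a degree-2 polynomial has vanishing third forward difference, so
  - p(2) + 3·p(5) - 3·p(8) + p(11) = 0.
Substituting the known values and solving for p(5):
  3·p(5) = 333
  p(5) = 111.

111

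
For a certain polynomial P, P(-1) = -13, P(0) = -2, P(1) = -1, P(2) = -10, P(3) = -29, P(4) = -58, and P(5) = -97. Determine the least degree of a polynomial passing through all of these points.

Forward differences of the values at x = -1, 0, 1, 2, 3, 4, 5:
  P  : -13  -2  -1  -10  -29  -58  -97
  Δ  : 11  1  -9  -19  -29  -39
  Δ^2: -10  -10  -10  -10  -10
  Δ^3: 0  0  0  0
  Δ^4: 0  0  0
  Δ^5: 0  0
  Δ^6: 0
The second differences are constant (-10) and nonzero, while all higher differences vanish, so the minimal degree is 2.

2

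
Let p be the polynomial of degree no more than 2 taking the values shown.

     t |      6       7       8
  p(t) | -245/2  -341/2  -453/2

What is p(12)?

-1061/2

Using the Lagrange interpolation formula with nodes 6, 7, 8:
  L_0(t) = (t - 7)(t - 8) / 2
  L_1(t) = (t - 6)(t - 8) / -1
  L_2(t) = (t - 6)(t - 7) / 2
Then p(t) = -245/2·L_0(t) - 341/2·L_1(t) - 453/2·L_2(t).
Expanding and collecting terms gives p(t) = -4t² + 4t - 5/2.
Evaluating at t = 12: p(12) = -1061/2.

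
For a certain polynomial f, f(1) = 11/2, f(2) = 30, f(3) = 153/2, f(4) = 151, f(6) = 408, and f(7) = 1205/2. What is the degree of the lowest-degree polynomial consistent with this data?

Divided differences on the nodes 1, 2, 3, 4, 6, 7:
  order 0: 11/2  30  153/2  151  408  1205/2
  order 1: 49/2  93/2  149/2  257/2  389/2
  order 2: 11  14  18  22
  order 3: 1  1  1
  order 4: 0  0
  order 5: 0
The order-3 divided differences are all 1 (nonzero) and every higher order vanishes, so the data lies on a polynomial of degree exactly 3.

3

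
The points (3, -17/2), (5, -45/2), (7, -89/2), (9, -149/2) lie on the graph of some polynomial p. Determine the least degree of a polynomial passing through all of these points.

2

Forward differences of the values at n = 3, 5, 7, 9:
  p  : -17/2  -45/2  -89/2  -149/2
  Δ  : -14  -22  -30
  Δ^2: -8  -8
  Δ^3: 0
The second differences are constant (-8) and nonzero, while all higher differences vanish, so the minimal degree is 2.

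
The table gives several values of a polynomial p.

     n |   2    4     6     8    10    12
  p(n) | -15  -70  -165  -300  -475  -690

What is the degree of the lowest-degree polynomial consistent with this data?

Forward differences of the values at n = 2, 4, 6, 8, 10, 12:
  p  : -15  -70  -165  -300  -475  -690
  Δ  : -55  -95  -135  -175  -215
  Δ^2: -40  -40  -40  -40
  Δ^3: 0  0  0
  Δ^4: 0  0
  Δ^5: 0
The second differences are constant (-40) and nonzero, while all higher differences vanish, so the minimal degree is 2.

2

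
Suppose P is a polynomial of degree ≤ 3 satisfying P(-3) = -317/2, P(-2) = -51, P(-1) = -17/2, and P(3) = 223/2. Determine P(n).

P(n) = 5n^3 - (5/2)n^2 - 1

Using the Lagrange interpolation formula with nodes -3, -2, -1, 3:
  L_0(n) = (n + 2)(n + 1)(n - 3) / -12
  L_1(n) = (n + 3)(n + 1)(n - 3) / 5
  L_2(n) = (n + 3)(n + 2)(n - 3) / -8
  L_3(n) = (n + 3)(n + 2)(n + 1) / 120
Then P(n) = -317/2·L_0(n) - 51·L_1(n) - 17/2·L_2(n) + 223/2·L_3(n).
Expanding and collecting terms gives P(n) = 5n³ - (5/2)n² - 1.
Check: P(-1) = -17/2. ✓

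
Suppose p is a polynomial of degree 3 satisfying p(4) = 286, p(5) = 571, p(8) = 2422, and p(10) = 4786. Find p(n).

p(n) = 5n^3 - 2n^2 - 2n + 6

Write p(n) = an^3 + bn^2 + cn + d. Substituting each data point gives a linear system:
  64a + 16b + 4c + d = 286
  125a + 25b + 5c + d = 571
  512a + 64b + 8c + d = 2422
  1000a + 100b + 10c + d = 4786
Solving the system yields a = 5, b = -2, c = -2, d = 6.
So p(n) = 5n^3 - 2n^2 - 2n + 6.
Check: p(4) = 286. ✓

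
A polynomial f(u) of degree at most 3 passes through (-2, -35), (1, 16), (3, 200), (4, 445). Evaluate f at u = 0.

5

Using the Lagrange interpolation formula with nodes -2, 1, 3, 4:
  L_0(u) = (u - 1)(u - 3)(u - 4) / -90
  L_1(u) = (u + 2)(u - 3)(u - 4) / 18
  L_2(u) = (u + 2)(u - 1)(u - 4) / -10
  L_3(u) = (u + 2)(u - 1)(u - 3) / 18
Then f(u) = -35·L_0(u) + 16·L_1(u) + 200·L_2(u) + 445·L_3(u).
Expanding and collecting terms gives f(u) = 6u³ + 3u² + 2u + 5.
Evaluating at u = 0: f(0) = 5.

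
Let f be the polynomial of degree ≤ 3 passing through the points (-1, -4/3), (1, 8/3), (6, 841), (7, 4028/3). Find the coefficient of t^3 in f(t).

Write f(t) = at^3 + bt^2 + ct + d. Substituting each data point gives a linear system:
  -a + b - c + d = -4/3
  a + b + c + d = 8/3
  216a + 36b + 6c + d = 841
  343a + 49b + 7c + d = 4028/3
Solving the system yields a = 4, b = -1/3, c = -2, d = 1.
So f(t) = 4t³ - (1/3)t² - 2t + 1.
The leading coefficient is 4.

4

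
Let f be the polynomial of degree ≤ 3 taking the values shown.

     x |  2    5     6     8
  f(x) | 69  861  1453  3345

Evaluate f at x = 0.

Using the Lagrange interpolation formula with nodes 2, 5, 6, 8:
  L_0(x) = (x - 5)(x - 6)(x - 8) / -72
  L_1(x) = (x - 2)(x - 6)(x - 8) / 9
  L_2(x) = (x - 2)(x - 5)(x - 8) / -8
  L_3(x) = (x - 2)(x - 5)(x - 6) / 36
Then f(x) = 69·L_0(x) + 861·L_1(x) + 1453·L_2(x) + 3345·L_3(x).
Expanding and collecting terms gives f(x) = 6x^3 + 4x^2 + 2x + 1.
Evaluating at x = 0: f(0) = 1.

1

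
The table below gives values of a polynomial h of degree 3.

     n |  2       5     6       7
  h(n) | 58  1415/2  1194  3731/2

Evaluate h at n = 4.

376

Using the Lagrange interpolation formula with nodes 2, 5, 6, 7:
  L_0(n) = (n - 5)(n - 6)(n - 7) / -60
  L_1(n) = (n - 2)(n - 6)(n - 7) / 6
  L_2(n) = (n - 2)(n - 5)(n - 7) / -4
  L_3(n) = (n - 2)(n - 5)(n - 6) / 10
Then h(n) = 58·L_0(n) + 1415/2·L_1(n) + 1194·L_2(n) + 3731/2·L_3(n).
Expanding and collecting terms gives h(n) = 5n^3 + (5/2)n^2 + 4n.
Evaluating at n = 4: h(4) = 376.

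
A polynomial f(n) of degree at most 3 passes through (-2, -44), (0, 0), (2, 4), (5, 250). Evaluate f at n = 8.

1216

Write f(n) = an^3 + bn^2 + cn + d. Substituting each data point gives a linear system:
  -8a + 4b - 2c + d = -44
  d = 0
  8a + 4b + 2c + d = 4
  125a + 25b + 5c + d = 250
Solving the system yields a = 3, b = -5, c = 0, d = 0.
So f(n) = 3n^3 - 5n^2.
Then f(8) = 1216.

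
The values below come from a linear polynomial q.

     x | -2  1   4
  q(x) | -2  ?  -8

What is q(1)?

On equispaced nodes a degree-1 polynomial has vanishing second forward difference, so
  q(-2) - 2·q(1) + q(4) = 0.
Substituting the known values and solving for q(1):
  -2·q(1) = 10
  q(1) = -5.

-5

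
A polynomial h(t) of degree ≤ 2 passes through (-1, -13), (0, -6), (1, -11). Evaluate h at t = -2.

-32

Write h(t) = at^2 + bt + c. Substituting each data point gives a linear system:
  a - b + c = -13
  c = -6
  a + b + c = -11
Solving the system yields a = -6, b = 1, c = -6.
So h(t) = -6t² + t - 6.
Then h(-2) = -32.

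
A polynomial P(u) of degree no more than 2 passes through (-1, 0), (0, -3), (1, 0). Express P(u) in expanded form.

Write P(u) = au^2 + bu + c. Substituting each data point gives a linear system:
  a - b + c = 0
  c = -3
  a + b + c = 0
Solving the system yields a = 3, b = 0, c = -3.
So P(u) = 3u² - 3.
Check: P(-1) = 0. ✓

P(u) = 3u^2 - 3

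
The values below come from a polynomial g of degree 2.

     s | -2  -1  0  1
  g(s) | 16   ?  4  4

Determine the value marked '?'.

The 3 known points determine the degree-2 polynomial uniquely.
Write g(s) = as^2 + bs + c. Substituting each data point gives a linear system:
  4a - 2b + c = 16
  c = 4
  a + b + c = 4
Solving the system yields a = 2, b = -2, c = 4.
So g(s) = 2s^2 - 2s + 4.
Then g(-1) = 8.

8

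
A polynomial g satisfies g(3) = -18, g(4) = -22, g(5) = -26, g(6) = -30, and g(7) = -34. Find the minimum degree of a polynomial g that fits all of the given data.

Forward differences of the values at n = 3, 4, 5, 6, 7:
  g  : -18  -22  -26  -30  -34
  Δ  : -4  -4  -4  -4
  Δ^2: 0  0  0
  Δ^3: 0  0
  Δ^4: 0
The first differences are constant (-4) and nonzero, while all higher differences vanish, so the minimal degree is 1.

1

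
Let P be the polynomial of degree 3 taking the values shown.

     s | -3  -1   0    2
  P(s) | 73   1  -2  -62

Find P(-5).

Using the Lagrange interpolation formula with nodes -3, -1, 0, 2:
  L_0(s) = (s + 1)s(s - 2) / -30
  L_1(s) = (s + 3)s(s - 2) / 6
  L_2(s) = (s + 3)(s + 1)(s - 2) / -6
  L_3(s) = (s + 3)(s + 1)s / 30
Then P(s) = 73·L_0(s) + 1·L_1(s) - 2·L_2(s) - 62·L_3(s).
Expanding and collecting terms gives P(s) = -4s^3 - 5s^2 - 4s - 2.
Evaluating at s = -5: P(-5) = 393.

393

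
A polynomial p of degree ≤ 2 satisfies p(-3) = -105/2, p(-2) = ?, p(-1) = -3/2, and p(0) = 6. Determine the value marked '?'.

On equispaced nodes a degree-2 polynomial has vanishing third forward difference, so
  - p(-3) + 3·p(-2) - 3·p(-1) + p(0) = 0.
Substituting the known values and solving for p(-2):
  3·p(-2) = -63
  p(-2) = -21.

-21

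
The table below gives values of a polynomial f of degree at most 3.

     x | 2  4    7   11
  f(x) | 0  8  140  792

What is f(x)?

Write f(x) = ax^3 + bx^2 + cx + d. Substituting each data point gives a linear system:
  8a + 4b + 2c + d = 0
  64a + 16b + 4c + d = 8
  343a + 49b + 7c + d = 140
  1331a + 121b + 11c + d = 792
Solving the system yields a = 1, b = -5, c = 6, d = 0.
So f(x) = x³ - 5x² + 6x.
Check: f(7) = 140. ✓

f(x) = x^3 - 5x^2 + 6x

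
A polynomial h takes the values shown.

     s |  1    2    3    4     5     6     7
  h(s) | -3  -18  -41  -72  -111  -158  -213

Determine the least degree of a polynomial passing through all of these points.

Forward differences of the values at s = 1, 2, 3, 4, 5, 6, 7:
  h  : -3  -18  -41  -72  -111  -158  -213
  Δ  : -15  -23  -31  -39  -47  -55
  Δ^2: -8  -8  -8  -8  -8
  Δ^3: 0  0  0  0
  Δ^4: 0  0  0
  Δ^5: 0  0
  Δ^6: 0
The second differences are constant (-8) and nonzero, while all higher differences vanish, so the minimal degree is 2.

2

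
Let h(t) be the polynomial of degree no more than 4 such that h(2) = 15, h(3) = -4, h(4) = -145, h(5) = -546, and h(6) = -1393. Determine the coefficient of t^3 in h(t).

5

Write h(t) = at^4 + bt^3 + ct^2 + dt + e. Substituting each data point gives a linear system:
  16a + 8b + 4c + 2d + e = 15
  81a + 27b + 9c + 3d + e = -4
  256a + 64b + 16c + 4d + e = -145
  625a + 125b + 25c + 5d + e = -546
  1296a + 216b + 36c + 6d + e = -1393
Solving the system yields a = -2, b = 5, c = 4, d = -4, e = -1.
So h(t) = -2t^4 + 5t^3 + 4t^2 - 4t - 1.
The coefficient of t^3 is 5.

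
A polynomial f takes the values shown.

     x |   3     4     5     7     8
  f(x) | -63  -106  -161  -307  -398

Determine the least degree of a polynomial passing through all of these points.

Divided differences on the nodes 3, 4, 5, 7, 8:
  order 0: -63  -106  -161  -307  -398
  order 1: -43  -55  -73  -91
  order 2: -6  -6  -6
  order 3: 0  0
  order 4: 0
The order-2 divided differences are all -6 (nonzero) and every higher order vanishes, so the data lies on a polynomial of degree exactly 2.

2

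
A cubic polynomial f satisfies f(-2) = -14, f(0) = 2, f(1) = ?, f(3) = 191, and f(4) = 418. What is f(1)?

13

The 4 known points determine the degree-3 polynomial uniquely.
Write f(n) = an^3 + bn^2 + cn + d. Substituting each data point gives a linear system:
  -8a + 4b - 2c + d = -14
  d = 2
  27a + 9b + 3c + d = 191
  64a + 16b + 4c + d = 418
Solving the system yields a = 5, b = 6, c = 0, d = 2.
So f(n) = 5n³ + 6n² + 2.
Then f(1) = 13.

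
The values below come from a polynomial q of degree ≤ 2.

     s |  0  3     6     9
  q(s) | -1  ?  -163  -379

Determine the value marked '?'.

-37

On equispaced nodes a degree-2 polynomial has vanishing third forward difference, so
  - q(0) + 3·q(3) - 3·q(6) + q(9) = 0.
Substituting the known values and solving for q(3):
  3·q(3) = -111
  q(3) = -37.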